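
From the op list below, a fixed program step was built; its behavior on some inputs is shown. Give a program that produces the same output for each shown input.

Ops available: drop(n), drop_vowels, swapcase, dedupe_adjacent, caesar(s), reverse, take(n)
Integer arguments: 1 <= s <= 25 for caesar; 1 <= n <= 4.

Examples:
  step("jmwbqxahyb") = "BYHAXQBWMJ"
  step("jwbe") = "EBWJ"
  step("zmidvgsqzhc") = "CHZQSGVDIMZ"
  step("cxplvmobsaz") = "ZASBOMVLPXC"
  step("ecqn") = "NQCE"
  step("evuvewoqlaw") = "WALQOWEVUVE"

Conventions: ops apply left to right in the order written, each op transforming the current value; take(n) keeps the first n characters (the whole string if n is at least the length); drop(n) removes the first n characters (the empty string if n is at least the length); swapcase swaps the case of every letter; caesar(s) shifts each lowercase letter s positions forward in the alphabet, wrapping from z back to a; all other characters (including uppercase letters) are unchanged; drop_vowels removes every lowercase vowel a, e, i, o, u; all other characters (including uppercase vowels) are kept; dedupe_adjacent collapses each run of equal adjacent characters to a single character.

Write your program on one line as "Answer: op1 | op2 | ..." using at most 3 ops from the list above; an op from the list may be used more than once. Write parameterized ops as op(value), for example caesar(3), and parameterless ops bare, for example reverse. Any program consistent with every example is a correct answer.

swapcase | reverse

Check, running the answer program on each example:
  "jmwbqxahyb" -> "JMWBQXAHYB" -> "BYHAXQBWMJ"
  "jwbe" -> "JWBE" -> "EBWJ"
  "zmidvgsqzhc" -> "ZMIDVGSQZHC" -> "CHZQSGVDIMZ"
  "cxplvmobsaz" -> "CXPLVMOBSAZ" -> "ZASBOMVLPXC"
  "ecqn" -> "ECQN" -> "NQCE"
  "evuvewoqlaw" -> "EVUVEWOQLAW" -> "WALQOWEVUVE"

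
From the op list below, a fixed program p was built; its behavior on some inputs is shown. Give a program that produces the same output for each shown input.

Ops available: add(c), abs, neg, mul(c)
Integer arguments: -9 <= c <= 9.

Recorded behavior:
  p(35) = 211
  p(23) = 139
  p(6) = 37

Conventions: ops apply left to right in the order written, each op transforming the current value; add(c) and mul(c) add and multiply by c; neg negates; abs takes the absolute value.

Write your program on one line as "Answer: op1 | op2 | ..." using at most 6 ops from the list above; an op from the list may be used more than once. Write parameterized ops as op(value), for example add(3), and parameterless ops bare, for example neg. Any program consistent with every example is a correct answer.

neg | mul(6) | neg | add(6) | add(-5)

Check, running the answer program on each example:
  35 -> -35 -> -210 -> 210 -> 216 -> 211
  23 -> -23 -> -138 -> 138 -> 144 -> 139
  6 -> -6 -> -36 -> 36 -> 42 -> 37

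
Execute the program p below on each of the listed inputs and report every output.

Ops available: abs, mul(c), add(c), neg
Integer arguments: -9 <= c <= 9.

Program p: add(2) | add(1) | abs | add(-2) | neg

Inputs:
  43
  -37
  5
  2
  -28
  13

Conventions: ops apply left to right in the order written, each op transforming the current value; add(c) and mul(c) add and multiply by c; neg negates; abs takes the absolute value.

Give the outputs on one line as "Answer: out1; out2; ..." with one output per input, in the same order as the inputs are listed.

Execution, op by op:
  43 -> 45 -> 46 -> 46 -> 44 -> -44
  -37 -> -35 -> -34 -> 34 -> 32 -> -32
  5 -> 7 -> 8 -> 8 -> 6 -> -6
  2 -> 4 -> 5 -> 5 -> 3 -> -3
  -28 -> -26 -> -25 -> 25 -> 23 -> -23
  13 -> 15 -> 16 -> 16 -> 14 -> -14

-44; -32; -6; -3; -23; -14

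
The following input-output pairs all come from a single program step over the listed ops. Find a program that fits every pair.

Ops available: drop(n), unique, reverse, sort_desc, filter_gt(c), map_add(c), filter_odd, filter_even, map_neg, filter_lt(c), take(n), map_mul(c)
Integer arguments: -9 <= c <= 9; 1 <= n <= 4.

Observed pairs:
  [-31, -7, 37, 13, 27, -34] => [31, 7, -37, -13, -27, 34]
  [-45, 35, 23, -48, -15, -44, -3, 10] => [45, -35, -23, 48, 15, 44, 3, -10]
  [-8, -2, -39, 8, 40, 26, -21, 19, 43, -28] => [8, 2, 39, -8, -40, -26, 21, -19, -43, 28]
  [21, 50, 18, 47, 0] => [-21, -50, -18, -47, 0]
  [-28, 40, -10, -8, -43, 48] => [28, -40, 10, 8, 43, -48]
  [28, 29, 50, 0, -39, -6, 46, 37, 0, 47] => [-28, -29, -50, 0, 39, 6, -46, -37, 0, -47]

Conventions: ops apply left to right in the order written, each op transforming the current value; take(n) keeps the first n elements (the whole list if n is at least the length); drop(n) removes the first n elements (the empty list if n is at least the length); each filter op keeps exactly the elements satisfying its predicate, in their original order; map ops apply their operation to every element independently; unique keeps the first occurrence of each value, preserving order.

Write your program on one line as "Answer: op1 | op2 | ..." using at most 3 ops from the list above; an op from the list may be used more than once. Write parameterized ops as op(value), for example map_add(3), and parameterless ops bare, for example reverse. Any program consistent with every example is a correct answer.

reverse | map_neg | reverse

Check, running the answer program on each example:
  [-31, -7, 37, 13, 27, -34] -> [-34, 27, 13, 37, -7, -31] -> [34, -27, -13, -37, 7, 31] -> [31, 7, -37, -13, -27, 34]
  [-45, 35, 23, -48, -15, -44, -3, 10] -> [10, -3, -44, -15, -48, 23, 35, -45] -> [-10, 3, 44, 15, 48, -23, -35, 45] -> [45, -35, -23, 48, 15, 44, 3, -10]
  [-8, -2, -39, 8, 40, 26, -21, 19, 43, -28] -> [-28, 43, 19, -21, 26, 40, 8, -39, -2, -8] -> [28, -43, -19, 21, -26, -40, -8, 39, 2, 8] -> [8, 2, 39, -8, -40, -26, 21, -19, -43, 28]
  [21, 50, 18, 47, 0] -> [0, 47, 18, 50, 21] -> [0, -47, -18, -50, -21] -> [-21, -50, -18, -47, 0]
  [-28, 40, -10, -8, -43, 48] -> [48, -43, -8, -10, 40, -28] -> [-48, 43, 8, 10, -40, 28] -> [28, -40, 10, 8, 43, -48]
  [28, 29, 50, 0, -39, -6, 46, 37, 0, 47] -> [47, 0, 37, 46, -6, -39, 0, 50, 29, 28] -> [-47, 0, -37, -46, 6, 39, 0, -50, -29, -28] -> [-28, -29, -50, 0, 39, 6, -46, -37, 0, -47]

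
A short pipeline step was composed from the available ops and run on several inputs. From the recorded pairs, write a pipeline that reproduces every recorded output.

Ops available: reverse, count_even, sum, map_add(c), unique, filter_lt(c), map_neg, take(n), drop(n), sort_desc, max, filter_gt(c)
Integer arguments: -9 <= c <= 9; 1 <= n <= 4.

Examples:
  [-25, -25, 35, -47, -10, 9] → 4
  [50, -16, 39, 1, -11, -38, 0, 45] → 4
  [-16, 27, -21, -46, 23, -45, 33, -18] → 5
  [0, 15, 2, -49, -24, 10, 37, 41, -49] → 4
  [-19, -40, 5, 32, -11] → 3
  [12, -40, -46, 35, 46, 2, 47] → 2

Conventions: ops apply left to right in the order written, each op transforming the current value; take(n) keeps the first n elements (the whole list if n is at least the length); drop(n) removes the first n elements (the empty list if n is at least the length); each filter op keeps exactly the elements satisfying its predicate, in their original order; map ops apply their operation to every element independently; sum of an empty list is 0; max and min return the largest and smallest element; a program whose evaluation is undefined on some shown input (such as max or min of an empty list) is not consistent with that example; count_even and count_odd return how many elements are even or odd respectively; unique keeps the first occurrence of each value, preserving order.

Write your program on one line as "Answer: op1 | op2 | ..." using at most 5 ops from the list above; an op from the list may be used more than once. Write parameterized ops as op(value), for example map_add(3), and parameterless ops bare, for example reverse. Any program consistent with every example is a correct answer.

reverse | map_add(5) | unique | sort_desc | count_even

Check, running the answer program on each example:
  [-25, -25, 35, -47, -10, 9] -> [9, -10, -47, 35, -25, -25] -> [14, -5, -42, 40, -20, -20] -> [14, -5, -42, 40, -20] -> [40, 14, -5, -20, -42] -> 4
  [50, -16, 39, 1, -11, -38, 0, 45] -> [45, 0, -38, -11, 1, 39, -16, 50] -> [50, 5, -33, -6, 6, 44, -11, 55] -> [50, 5, -33, -6, 6, 44, -11, 55] -> [55, 50, 44, 6, 5, -6, -11, -33] -> 4
  [-16, 27, -21, -46, 23, -45, 33, -18] -> [-18, 33, -45, 23, -46, -21, 27, -16] -> [-13, 38, -40, 28, -41, -16, 32, -11] -> [-13, 38, -40, 28, -41, -16, 32, -11] -> [38, 32, 28, -11, -13, -16, -40, -41] -> 5
  [0, 15, 2, -49, -24, 10, 37, 41, -49] -> [-49, 41, 37, 10, -24, -49, 2, 15, 0] -> [-44, 46, 42, 15, -19, -44, 7, 20, 5] -> [-44, 46, 42, 15, -19, 7, 20, 5] -> [46, 42, 20, 15, 7, 5, -19, -44] -> 4
  [-19, -40, 5, 32, -11] -> [-11, 32, 5, -40, -19] -> [-6, 37, 10, -35, -14] -> [-6, 37, 10, -35, -14] -> [37, 10, -6, -14, -35] -> 3
  [12, -40, -46, 35, 46, 2, 47] -> [47, 2, 46, 35, -46, -40, 12] -> [52, 7, 51, 40, -41, -35, 17] -> [52, 7, 51, 40, -41, -35, 17] -> [52, 51, 40, 17, 7, -35, -41] -> 2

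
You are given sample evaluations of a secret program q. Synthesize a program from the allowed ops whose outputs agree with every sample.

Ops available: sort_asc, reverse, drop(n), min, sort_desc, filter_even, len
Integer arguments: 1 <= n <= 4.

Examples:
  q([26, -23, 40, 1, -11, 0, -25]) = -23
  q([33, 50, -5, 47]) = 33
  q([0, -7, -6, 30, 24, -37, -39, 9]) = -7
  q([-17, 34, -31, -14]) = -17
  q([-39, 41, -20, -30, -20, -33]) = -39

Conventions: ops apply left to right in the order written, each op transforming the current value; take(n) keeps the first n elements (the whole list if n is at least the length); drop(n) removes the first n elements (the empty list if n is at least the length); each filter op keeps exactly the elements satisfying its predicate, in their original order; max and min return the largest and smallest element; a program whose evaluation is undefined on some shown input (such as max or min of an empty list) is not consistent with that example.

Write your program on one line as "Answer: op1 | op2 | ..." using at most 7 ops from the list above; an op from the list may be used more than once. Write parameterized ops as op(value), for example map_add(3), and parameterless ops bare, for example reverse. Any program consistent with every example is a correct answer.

reverse | drop(2) | drop(1) | sort_asc | reverse | min

Check, running the answer program on each example:
  [26, -23, 40, 1, -11, 0, -25] -> [-25, 0, -11, 1, 40, -23, 26] -> [-11, 1, 40, -23, 26] -> [1, 40, -23, 26] -> [-23, 1, 26, 40] -> [40, 26, 1, -23] -> -23
  [33, 50, -5, 47] -> [47, -5, 50, 33] -> [50, 33] -> [33] -> [33] -> [33] -> 33
  [0, -7, -6, 30, 24, -37, -39, 9] -> [9, -39, -37, 24, 30, -6, -7, 0] -> [-37, 24, 30, -6, -7, 0] -> [24, 30, -6, -7, 0] -> [-7, -6, 0, 24, 30] -> [30, 24, 0, -6, -7] -> -7
  [-17, 34, -31, -14] -> [-14, -31, 34, -17] -> [34, -17] -> [-17] -> [-17] -> [-17] -> -17
  [-39, 41, -20, -30, -20, -33] -> [-33, -20, -30, -20, 41, -39] -> [-30, -20, 41, -39] -> [-20, 41, -39] -> [-39, -20, 41] -> [41, -20, -39] -> -39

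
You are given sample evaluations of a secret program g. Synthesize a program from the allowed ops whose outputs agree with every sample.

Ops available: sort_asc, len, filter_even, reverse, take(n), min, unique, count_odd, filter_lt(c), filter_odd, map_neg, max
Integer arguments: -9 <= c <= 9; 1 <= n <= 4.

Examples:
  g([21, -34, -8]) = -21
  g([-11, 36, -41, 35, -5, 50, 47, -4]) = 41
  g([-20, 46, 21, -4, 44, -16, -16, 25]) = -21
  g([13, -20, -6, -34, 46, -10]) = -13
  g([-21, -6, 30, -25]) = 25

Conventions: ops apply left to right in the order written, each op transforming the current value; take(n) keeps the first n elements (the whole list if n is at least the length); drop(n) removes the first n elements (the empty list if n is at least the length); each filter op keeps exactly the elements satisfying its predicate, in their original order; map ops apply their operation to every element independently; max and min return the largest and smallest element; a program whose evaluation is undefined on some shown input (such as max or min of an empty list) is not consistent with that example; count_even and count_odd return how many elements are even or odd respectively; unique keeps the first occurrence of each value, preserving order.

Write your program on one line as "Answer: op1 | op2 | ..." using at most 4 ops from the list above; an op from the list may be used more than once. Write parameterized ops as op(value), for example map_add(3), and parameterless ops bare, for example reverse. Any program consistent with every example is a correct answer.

unique | map_neg | filter_odd | max

Check, running the answer program on each example:
  [21, -34, -8] -> [21, -34, -8] -> [-21, 34, 8] -> [-21] -> -21
  [-11, 36, -41, 35, -5, 50, 47, -4] -> [-11, 36, -41, 35, -5, 50, 47, -4] -> [11, -36, 41, -35, 5, -50, -47, 4] -> [11, 41, -35, 5, -47] -> 41
  [-20, 46, 21, -4, 44, -16, -16, 25] -> [-20, 46, 21, -4, 44, -16, 25] -> [20, -46, -21, 4, -44, 16, -25] -> [-21, -25] -> -21
  [13, -20, -6, -34, 46, -10] -> [13, -20, -6, -34, 46, -10] -> [-13, 20, 6, 34, -46, 10] -> [-13] -> -13
  [-21, -6, 30, -25] -> [-21, -6, 30, -25] -> [21, 6, -30, 25] -> [21, 25] -> 25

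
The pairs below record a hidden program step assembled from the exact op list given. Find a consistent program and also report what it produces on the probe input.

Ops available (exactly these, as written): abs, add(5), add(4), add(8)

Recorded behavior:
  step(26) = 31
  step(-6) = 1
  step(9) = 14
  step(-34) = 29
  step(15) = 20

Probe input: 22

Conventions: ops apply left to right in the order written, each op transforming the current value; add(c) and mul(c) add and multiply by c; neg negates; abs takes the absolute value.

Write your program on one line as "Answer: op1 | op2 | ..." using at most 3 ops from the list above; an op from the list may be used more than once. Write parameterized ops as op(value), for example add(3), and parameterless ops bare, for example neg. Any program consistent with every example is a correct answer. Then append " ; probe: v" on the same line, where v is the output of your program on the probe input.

add(5) | abs ; probe: 27

Check, running the answer program on each example:
  26 -> 31 -> 31
  -6 -> -1 -> 1
  9 -> 14 -> 14
  -34 -> -29 -> 29
  15 -> 20 -> 20
  probe: 22 -> 27 -> 27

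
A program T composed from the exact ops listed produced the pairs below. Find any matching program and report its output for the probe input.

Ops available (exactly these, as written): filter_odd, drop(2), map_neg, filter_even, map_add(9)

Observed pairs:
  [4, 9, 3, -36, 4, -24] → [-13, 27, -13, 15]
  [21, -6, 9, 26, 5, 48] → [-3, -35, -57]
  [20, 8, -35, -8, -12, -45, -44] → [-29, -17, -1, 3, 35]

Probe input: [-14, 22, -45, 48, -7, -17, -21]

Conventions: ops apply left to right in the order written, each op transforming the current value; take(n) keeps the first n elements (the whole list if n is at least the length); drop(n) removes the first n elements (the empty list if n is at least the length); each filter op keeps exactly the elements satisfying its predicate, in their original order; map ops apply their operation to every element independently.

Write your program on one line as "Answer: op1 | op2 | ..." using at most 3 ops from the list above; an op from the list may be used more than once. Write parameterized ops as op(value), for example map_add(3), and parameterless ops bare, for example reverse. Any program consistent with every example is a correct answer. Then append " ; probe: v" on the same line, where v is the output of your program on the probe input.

map_add(9) | filter_odd | map_neg ; probe: [5, -31, -57]

Check, running the answer program on each example:
  [4, 9, 3, -36, 4, -24] -> [13, 18, 12, -27, 13, -15] -> [13, -27, 13, -15] -> [-13, 27, -13, 15]
  [21, -6, 9, 26, 5, 48] -> [30, 3, 18, 35, 14, 57] -> [3, 35, 57] -> [-3, -35, -57]
  [20, 8, -35, -8, -12, -45, -44] -> [29, 17, -26, 1, -3, -36, -35] -> [29, 17, 1, -3, -35] -> [-29, -17, -1, 3, 35]
  probe: [-14, 22, -45, 48, -7, -17, -21] -> [-5, 31, -36, 57, 2, -8, -12] -> [-5, 31, 57] -> [5, -31, -57]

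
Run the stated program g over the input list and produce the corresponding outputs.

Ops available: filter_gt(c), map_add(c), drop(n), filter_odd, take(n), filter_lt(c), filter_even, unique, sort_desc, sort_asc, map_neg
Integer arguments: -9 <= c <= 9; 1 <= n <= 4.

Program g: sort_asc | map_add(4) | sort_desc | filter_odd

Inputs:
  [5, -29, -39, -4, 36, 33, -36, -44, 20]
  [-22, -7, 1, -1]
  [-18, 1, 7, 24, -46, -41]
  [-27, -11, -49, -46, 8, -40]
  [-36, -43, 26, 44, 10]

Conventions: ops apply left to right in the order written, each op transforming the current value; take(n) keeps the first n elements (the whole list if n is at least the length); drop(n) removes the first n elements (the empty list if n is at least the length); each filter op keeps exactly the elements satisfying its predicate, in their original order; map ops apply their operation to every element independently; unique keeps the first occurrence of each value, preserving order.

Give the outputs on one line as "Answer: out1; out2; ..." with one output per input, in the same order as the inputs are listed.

Execution, op by op:
  [5, -29, -39, -4, 36, 33, -36, -44, 20] -> [-44, -39, -36, -29, -4, 5, 20, 33, 36] -> [-40, -35, -32, -25, 0, 9, 24, 37, 40] -> [40, 37, 24, 9, 0, -25, -32, -35, -40] -> [37, 9, -25, -35]
  [-22, -7, 1, -1] -> [-22, -7, -1, 1] -> [-18, -3, 3, 5] -> [5, 3, -3, -18] -> [5, 3, -3]
  [-18, 1, 7, 24, -46, -41] -> [-46, -41, -18, 1, 7, 24] -> [-42, -37, -14, 5, 11, 28] -> [28, 11, 5, -14, -37, -42] -> [11, 5, -37]
  [-27, -11, -49, -46, 8, -40] -> [-49, -46, -40, -27, -11, 8] -> [-45, -42, -36, -23, -7, 12] -> [12, -7, -23, -36, -42, -45] -> [-7, -23, -45]
  [-36, -43, 26, 44, 10] -> [-43, -36, 10, 26, 44] -> [-39, -32, 14, 30, 48] -> [48, 30, 14, -32, -39] -> [-39]

[37, 9, -25, -35]; [5, 3, -3]; [11, 5, -37]; [-7, -23, -45]; [-39]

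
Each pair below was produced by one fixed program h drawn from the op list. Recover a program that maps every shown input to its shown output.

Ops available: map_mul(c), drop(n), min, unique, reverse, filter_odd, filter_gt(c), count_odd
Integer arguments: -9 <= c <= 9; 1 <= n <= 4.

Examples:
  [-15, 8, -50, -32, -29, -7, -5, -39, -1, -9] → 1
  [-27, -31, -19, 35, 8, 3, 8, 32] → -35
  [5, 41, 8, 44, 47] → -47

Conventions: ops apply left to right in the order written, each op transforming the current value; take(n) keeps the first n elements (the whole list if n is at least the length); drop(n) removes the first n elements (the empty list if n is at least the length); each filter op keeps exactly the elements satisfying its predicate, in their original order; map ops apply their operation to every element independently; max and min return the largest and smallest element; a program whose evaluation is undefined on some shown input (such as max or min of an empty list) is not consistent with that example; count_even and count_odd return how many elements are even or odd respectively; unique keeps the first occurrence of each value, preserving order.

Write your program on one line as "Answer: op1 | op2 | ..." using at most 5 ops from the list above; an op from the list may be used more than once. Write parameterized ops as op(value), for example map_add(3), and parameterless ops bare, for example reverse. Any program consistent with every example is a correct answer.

filter_odd | map_mul(-1) | reverse | min

Check, running the answer program on each example:
  [-15, 8, -50, -32, -29, -7, -5, -39, -1, -9] -> [-15, -29, -7, -5, -39, -1, -9] -> [15, 29, 7, 5, 39, 1, 9] -> [9, 1, 39, 5, 7, 29, 15] -> 1
  [-27, -31, -19, 35, 8, 3, 8, 32] -> [-27, -31, -19, 35, 3] -> [27, 31, 19, -35, -3] -> [-3, -35, 19, 31, 27] -> -35
  [5, 41, 8, 44, 47] -> [5, 41, 47] -> [-5, -41, -47] -> [-47, -41, -5] -> -47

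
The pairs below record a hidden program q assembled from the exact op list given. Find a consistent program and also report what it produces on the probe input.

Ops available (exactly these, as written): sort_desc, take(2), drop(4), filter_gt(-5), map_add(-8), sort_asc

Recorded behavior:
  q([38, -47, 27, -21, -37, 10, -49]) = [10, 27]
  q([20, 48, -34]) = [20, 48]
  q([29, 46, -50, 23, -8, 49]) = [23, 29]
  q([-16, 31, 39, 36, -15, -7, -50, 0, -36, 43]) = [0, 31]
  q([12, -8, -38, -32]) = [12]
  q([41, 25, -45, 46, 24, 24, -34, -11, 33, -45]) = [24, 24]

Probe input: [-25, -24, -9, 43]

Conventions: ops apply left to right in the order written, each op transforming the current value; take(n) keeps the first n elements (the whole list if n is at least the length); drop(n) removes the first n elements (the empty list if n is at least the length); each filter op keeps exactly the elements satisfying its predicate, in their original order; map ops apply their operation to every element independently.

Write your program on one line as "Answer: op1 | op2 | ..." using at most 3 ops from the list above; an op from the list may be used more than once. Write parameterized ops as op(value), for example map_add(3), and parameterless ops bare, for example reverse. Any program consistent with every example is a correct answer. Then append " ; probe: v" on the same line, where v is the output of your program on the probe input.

filter_gt(-5) | sort_asc | take(2) ; probe: [43]

Check, running the answer program on each example:
  [38, -47, 27, -21, -37, 10, -49] -> [38, 27, 10] -> [10, 27, 38] -> [10, 27]
  [20, 48, -34] -> [20, 48] -> [20, 48] -> [20, 48]
  [29, 46, -50, 23, -8, 49] -> [29, 46, 23, 49] -> [23, 29, 46, 49] -> [23, 29]
  [-16, 31, 39, 36, -15, -7, -50, 0, -36, 43] -> [31, 39, 36, 0, 43] -> [0, 31, 36, 39, 43] -> [0, 31]
  [12, -8, -38, -32] -> [12] -> [12] -> [12]
  [41, 25, -45, 46, 24, 24, -34, -11, 33, -45] -> [41, 25, 46, 24, 24, 33] -> [24, 24, 25, 33, 41, 46] -> [24, 24]
  probe: [-25, -24, -9, 43] -> [43] -> [43] -> [43]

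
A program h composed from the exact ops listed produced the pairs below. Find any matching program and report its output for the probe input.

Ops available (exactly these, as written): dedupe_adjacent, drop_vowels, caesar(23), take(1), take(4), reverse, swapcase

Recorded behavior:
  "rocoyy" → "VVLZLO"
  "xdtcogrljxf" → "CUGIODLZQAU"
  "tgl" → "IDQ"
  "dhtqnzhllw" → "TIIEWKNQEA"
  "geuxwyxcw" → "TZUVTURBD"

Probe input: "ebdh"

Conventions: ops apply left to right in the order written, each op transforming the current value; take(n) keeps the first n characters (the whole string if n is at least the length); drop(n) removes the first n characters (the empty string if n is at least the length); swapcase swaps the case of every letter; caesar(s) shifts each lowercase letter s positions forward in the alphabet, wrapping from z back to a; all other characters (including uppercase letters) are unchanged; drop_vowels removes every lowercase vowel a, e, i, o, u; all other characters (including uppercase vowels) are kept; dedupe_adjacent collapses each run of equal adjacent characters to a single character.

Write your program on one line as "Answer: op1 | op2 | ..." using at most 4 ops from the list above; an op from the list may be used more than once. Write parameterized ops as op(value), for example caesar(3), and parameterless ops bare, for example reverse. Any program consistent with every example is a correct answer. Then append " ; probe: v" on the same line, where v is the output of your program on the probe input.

caesar(23) | swapcase | reverse ; probe: "EAYB"

Check, running the answer program on each example:
  "rocoyy" -> "olzlvv" -> "OLZLVV" -> "VVLZLO"
  "xdtcogrljxf" -> "uaqzldoiguc" -> "UAQZLDOIGUC" -> "CUGIODLZQAU"
  "tgl" -> "qdi" -> "QDI" -> "IDQ"
  "dhtqnzhllw" -> "aeqnkweiit" -> "AEQNKWEIIT" -> "TIIEWKNQEA"
  "geuxwyxcw" -> "dbrutvuzt" -> "DBRUTVUZT" -> "TZUVTURBD"
  probe: "ebdh" -> "byae" -> "BYAE" -> "EAYB"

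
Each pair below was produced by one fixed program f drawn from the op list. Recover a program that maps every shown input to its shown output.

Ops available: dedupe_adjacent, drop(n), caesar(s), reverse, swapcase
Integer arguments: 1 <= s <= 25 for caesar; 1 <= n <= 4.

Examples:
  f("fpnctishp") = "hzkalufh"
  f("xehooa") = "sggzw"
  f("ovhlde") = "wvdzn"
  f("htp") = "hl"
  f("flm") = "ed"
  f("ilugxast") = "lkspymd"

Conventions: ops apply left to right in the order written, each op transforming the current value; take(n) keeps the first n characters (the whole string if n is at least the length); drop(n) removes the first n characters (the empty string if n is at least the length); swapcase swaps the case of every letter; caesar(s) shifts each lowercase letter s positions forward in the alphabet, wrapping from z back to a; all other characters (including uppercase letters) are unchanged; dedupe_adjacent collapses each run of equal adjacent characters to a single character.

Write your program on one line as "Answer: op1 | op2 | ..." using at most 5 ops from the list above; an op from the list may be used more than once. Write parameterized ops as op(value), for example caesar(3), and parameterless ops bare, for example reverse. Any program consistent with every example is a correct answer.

drop(1) | reverse | caesar(14) | caesar(3) | caesar(1)

Check, running the answer program on each example:
  "fpnctishp" -> "pnctishp" -> "phsitcnp" -> "dvgwhqbd" -> "gyjzkteg" -> "hzkalufh"
  "xehooa" -> "ehooa" -> "aoohe" -> "occvs" -> "rffyv" -> "sggzw"
  "ovhlde" -> "vhlde" -> "edlhv" -> "srzvj" -> "vucym" -> "wvdzn"
  "htp" -> "tp" -> "pt" -> "dh" -> "gk" -> "hl"
  "flm" -> "lm" -> "ml" -> "az" -> "dc" -> "ed"
  "ilugxast" -> "lugxast" -> "tsaxgul" -> "hgoluiz" -> "kjroxlc" -> "lkspymd"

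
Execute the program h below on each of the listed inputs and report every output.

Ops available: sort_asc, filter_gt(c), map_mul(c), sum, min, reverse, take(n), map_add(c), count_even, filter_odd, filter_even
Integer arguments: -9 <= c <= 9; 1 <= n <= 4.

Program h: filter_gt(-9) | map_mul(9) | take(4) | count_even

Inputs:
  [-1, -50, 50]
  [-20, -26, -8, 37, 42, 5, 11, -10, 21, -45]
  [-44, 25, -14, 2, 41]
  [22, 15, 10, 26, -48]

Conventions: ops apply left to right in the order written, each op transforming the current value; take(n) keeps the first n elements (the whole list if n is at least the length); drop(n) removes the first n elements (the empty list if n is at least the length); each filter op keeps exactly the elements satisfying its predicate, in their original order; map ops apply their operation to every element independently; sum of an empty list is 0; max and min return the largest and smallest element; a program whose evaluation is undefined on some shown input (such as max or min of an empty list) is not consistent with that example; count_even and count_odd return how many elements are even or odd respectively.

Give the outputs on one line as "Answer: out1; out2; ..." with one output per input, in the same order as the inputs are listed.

Execution, op by op:
  [-1, -50, 50] -> [-1, 50] -> [-9, 450] -> [-9, 450] -> 1
  [-20, -26, -8, 37, 42, 5, 11, -10, 21, -45] -> [-8, 37, 42, 5, 11, 21] -> [-72, 333, 378, 45, 99, 189] -> [-72, 333, 378, 45] -> 2
  [-44, 25, -14, 2, 41] -> [25, 2, 41] -> [225, 18, 369] -> [225, 18, 369] -> 1
  [22, 15, 10, 26, -48] -> [22, 15, 10, 26] -> [198, 135, 90, 234] -> [198, 135, 90, 234] -> 3

1; 2; 1; 3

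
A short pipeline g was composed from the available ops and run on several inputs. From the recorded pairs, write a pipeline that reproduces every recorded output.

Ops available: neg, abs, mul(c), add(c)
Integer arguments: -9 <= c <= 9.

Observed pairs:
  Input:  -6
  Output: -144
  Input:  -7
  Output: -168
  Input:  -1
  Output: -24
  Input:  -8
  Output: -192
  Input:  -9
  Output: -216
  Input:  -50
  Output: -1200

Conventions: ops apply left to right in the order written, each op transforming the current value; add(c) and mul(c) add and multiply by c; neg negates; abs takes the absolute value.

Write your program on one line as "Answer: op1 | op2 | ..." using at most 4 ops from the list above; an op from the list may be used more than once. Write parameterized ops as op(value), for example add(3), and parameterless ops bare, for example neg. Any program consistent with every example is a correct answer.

abs | mul(8) | mul(-3)

Check, running the answer program on each example:
  -6 -> 6 -> 48 -> -144
  -7 -> 7 -> 56 -> -168
  -1 -> 1 -> 8 -> -24
  -8 -> 8 -> 64 -> -192
  -9 -> 9 -> 72 -> -216
  -50 -> 50 -> 400 -> -1200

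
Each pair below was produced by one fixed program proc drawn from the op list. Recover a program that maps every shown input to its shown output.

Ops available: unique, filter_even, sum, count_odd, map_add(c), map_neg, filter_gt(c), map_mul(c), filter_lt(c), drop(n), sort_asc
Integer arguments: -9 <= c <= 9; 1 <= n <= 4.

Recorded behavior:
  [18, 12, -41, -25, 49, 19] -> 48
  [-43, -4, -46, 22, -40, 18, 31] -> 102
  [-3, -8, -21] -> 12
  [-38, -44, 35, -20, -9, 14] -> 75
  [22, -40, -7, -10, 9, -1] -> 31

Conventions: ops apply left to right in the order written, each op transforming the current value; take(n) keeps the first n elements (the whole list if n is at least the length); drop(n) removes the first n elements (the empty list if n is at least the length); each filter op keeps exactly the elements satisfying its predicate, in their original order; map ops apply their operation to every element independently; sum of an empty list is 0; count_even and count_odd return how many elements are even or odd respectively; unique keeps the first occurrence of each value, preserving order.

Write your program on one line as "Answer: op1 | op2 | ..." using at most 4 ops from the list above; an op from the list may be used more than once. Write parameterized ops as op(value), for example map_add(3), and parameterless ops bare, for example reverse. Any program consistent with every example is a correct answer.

map_neg | map_add(-9) | filter_gt(8) | sum

Check, running the answer program on each example:
  [18, 12, -41, -25, 49, 19] -> [-18, -12, 41, 25, -49, -19] -> [-27, -21, 32, 16, -58, -28] -> [32, 16] -> 48
  [-43, -4, -46, 22, -40, 18, 31] -> [43, 4, 46, -22, 40, -18, -31] -> [34, -5, 37, -31, 31, -27, -40] -> [34, 37, 31] -> 102
  [-3, -8, -21] -> [3, 8, 21] -> [-6, -1, 12] -> [12] -> 12
  [-38, -44, 35, -20, -9, 14] -> [38, 44, -35, 20, 9, -14] -> [29, 35, -44, 11, 0, -23] -> [29, 35, 11] -> 75
  [22, -40, -7, -10, 9, -1] -> [-22, 40, 7, 10, -9, 1] -> [-31, 31, -2, 1, -18, -8] -> [31] -> 31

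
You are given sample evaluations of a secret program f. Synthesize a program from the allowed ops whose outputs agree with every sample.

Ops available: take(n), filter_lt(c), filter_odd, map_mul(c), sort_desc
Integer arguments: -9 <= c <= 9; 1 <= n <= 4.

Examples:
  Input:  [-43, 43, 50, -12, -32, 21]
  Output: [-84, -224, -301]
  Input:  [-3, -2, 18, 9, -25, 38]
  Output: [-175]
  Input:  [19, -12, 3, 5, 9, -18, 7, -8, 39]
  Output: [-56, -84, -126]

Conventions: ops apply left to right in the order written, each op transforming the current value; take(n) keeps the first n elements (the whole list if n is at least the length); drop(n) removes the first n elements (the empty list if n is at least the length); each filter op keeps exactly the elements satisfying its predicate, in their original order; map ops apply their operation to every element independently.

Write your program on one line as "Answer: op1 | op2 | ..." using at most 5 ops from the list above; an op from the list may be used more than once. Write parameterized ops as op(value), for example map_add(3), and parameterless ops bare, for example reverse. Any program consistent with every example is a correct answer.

filter_lt(-1) | filter_lt(-7) | map_mul(7) | sort_desc

Check, running the answer program on each example:
  [-43, 43, 50, -12, -32, 21] -> [-43, -12, -32] -> [-43, -12, -32] -> [-301, -84, -224] -> [-84, -224, -301]
  [-3, -2, 18, 9, -25, 38] -> [-3, -2, -25] -> [-25] -> [-175] -> [-175]
  [19, -12, 3, 5, 9, -18, 7, -8, 39] -> [-12, -18, -8] -> [-12, -18, -8] -> [-84, -126, -56] -> [-56, -84, -126]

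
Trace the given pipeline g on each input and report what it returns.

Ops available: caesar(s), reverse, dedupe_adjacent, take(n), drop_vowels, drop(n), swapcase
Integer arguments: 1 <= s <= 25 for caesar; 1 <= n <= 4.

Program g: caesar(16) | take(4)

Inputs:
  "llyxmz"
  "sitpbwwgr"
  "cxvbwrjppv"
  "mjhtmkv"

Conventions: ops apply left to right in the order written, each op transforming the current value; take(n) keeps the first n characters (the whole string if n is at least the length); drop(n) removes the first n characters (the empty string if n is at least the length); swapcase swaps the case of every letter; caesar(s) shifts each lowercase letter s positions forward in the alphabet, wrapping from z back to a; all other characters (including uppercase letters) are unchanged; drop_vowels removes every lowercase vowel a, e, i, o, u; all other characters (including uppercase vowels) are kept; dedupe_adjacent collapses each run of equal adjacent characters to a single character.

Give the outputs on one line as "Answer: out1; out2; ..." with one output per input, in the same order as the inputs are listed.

Execution, op by op:
  "llyxmz" -> "bboncp" -> "bbon"
  "sitpbwwgr" -> "iyjfrmmwh" -> "iyjf"
  "cxvbwrjppv" -> "snlrmhzffl" -> "snlr"
  "mjhtmkv" -> "czxjcal" -> "czxj"

"bbon"; "iyjf"; "snlr"; "czxj"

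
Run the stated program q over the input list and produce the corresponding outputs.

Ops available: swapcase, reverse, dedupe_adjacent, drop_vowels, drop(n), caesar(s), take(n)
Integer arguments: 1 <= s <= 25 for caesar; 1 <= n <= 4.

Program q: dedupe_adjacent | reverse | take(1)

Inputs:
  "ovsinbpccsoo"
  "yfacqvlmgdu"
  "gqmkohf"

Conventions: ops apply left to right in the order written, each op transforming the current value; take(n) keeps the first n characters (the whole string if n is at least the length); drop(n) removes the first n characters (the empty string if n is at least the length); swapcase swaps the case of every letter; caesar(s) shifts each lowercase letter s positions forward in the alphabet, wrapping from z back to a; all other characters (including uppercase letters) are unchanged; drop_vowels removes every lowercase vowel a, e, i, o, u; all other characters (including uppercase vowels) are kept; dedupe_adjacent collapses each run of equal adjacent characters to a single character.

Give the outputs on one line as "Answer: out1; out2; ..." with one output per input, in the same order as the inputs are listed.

"o"; "u"; "f"

Execution, op by op:
  "ovsinbpccsoo" -> "ovsinbpcso" -> "oscpbnisvo" -> "o"
  "yfacqvlmgdu" -> "yfacqvlmgdu" -> "udgmlvqcafy" -> "u"
  "gqmkohf" -> "gqmkohf" -> "fhokmqg" -> "f"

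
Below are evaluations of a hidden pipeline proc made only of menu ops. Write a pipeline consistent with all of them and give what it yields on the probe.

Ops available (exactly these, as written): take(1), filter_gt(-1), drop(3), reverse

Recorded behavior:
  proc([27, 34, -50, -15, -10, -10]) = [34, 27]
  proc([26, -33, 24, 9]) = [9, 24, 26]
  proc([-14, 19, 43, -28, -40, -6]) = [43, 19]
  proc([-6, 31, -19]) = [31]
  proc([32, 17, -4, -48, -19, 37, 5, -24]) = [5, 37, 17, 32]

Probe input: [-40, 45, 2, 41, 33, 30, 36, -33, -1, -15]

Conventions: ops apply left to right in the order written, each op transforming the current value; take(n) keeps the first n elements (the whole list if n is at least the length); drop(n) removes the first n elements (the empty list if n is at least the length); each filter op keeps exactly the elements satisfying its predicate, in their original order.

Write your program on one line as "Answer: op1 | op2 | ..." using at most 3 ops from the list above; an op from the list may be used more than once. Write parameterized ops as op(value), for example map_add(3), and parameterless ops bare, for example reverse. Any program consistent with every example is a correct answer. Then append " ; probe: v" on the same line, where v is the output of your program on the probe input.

filter_gt(-1) | reverse ; probe: [36, 30, 33, 41, 2, 45]

Check, running the answer program on each example:
  [27, 34, -50, -15, -10, -10] -> [27, 34] -> [34, 27]
  [26, -33, 24, 9] -> [26, 24, 9] -> [9, 24, 26]
  [-14, 19, 43, -28, -40, -6] -> [19, 43] -> [43, 19]
  [-6, 31, -19] -> [31] -> [31]
  [32, 17, -4, -48, -19, 37, 5, -24] -> [32, 17, 37, 5] -> [5, 37, 17, 32]
  probe: [-40, 45, 2, 41, 33, 30, 36, -33, -1, -15] -> [45, 2, 41, 33, 30, 36] -> [36, 30, 33, 41, 2, 45]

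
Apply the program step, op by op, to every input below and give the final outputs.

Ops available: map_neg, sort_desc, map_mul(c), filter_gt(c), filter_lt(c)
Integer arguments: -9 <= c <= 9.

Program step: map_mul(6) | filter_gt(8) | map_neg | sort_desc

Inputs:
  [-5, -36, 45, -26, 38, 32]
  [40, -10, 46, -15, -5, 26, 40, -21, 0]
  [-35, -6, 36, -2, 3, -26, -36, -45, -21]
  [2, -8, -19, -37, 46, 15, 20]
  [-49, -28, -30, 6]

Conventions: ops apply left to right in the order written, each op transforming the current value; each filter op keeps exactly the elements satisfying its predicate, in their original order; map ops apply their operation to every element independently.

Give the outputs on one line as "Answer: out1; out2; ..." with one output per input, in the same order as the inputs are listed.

[-192, -228, -270]; [-156, -240, -240, -276]; [-18, -216]; [-12, -90, -120, -276]; [-36]

Execution, op by op:
  [-5, -36, 45, -26, 38, 32] -> [-30, -216, 270, -156, 228, 192] -> [270, 228, 192] -> [-270, -228, -192] -> [-192, -228, -270]
  [40, -10, 46, -15, -5, 26, 40, -21, 0] -> [240, -60, 276, -90, -30, 156, 240, -126, 0] -> [240, 276, 156, 240] -> [-240, -276, -156, -240] -> [-156, -240, -240, -276]
  [-35, -6, 36, -2, 3, -26, -36, -45, -21] -> [-210, -36, 216, -12, 18, -156, -216, -270, -126] -> [216, 18] -> [-216, -18] -> [-18, -216]
  [2, -8, -19, -37, 46, 15, 20] -> [12, -48, -114, -222, 276, 90, 120] -> [12, 276, 90, 120] -> [-12, -276, -90, -120] -> [-12, -90, -120, -276]
  [-49, -28, -30, 6] -> [-294, -168, -180, 36] -> [36] -> [-36] -> [-36]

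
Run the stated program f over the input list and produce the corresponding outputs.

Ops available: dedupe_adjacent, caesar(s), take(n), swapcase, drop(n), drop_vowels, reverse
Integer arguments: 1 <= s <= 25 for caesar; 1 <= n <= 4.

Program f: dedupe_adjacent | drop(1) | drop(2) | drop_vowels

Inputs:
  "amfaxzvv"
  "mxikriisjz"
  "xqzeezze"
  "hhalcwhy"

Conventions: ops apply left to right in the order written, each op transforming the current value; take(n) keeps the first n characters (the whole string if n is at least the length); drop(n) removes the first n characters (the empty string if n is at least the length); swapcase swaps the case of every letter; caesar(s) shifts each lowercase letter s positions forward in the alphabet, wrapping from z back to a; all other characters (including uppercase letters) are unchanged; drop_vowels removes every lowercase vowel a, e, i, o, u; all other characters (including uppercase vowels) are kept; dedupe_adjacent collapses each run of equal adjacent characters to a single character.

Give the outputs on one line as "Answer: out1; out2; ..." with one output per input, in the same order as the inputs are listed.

Execution, op by op:
  "amfaxzvv" -> "amfaxzv" -> "mfaxzv" -> "axzv" -> "xzv"
  "mxikriisjz" -> "mxikrisjz" -> "xikrisjz" -> "krisjz" -> "krsjz"
  "xqzeezze" -> "xqzeze" -> "qzeze" -> "eze" -> "z"
  "hhalcwhy" -> "halcwhy" -> "alcwhy" -> "cwhy" -> "cwhy"

"xzv"; "krsjz"; "z"; "cwhy"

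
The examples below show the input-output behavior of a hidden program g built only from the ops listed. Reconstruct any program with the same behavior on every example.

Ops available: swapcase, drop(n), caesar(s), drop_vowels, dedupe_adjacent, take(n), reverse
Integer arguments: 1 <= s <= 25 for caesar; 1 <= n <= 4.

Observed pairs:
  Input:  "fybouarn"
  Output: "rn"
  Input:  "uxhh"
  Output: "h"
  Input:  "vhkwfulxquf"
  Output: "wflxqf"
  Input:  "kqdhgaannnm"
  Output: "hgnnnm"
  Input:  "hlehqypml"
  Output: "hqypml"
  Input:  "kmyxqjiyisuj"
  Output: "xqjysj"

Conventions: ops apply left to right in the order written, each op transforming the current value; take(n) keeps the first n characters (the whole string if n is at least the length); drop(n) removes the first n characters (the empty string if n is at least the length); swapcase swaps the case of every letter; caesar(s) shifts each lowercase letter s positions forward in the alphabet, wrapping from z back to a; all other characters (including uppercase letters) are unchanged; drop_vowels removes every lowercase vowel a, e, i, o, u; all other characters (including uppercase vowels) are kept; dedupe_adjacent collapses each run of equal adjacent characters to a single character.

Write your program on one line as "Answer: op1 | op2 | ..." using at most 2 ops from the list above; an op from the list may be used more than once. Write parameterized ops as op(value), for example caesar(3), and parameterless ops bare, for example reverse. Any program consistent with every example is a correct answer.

drop(3) | drop_vowels

Check, running the answer program on each example:
  "fybouarn" -> "ouarn" -> "rn"
  "uxhh" -> "h" -> "h"
  "vhkwfulxquf" -> "wfulxquf" -> "wflxqf"
  "kqdhgaannnm" -> "hgaannnm" -> "hgnnnm"
  "hlehqypml" -> "hqypml" -> "hqypml"
  "kmyxqjiyisuj" -> "xqjiyisuj" -> "xqjysj"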